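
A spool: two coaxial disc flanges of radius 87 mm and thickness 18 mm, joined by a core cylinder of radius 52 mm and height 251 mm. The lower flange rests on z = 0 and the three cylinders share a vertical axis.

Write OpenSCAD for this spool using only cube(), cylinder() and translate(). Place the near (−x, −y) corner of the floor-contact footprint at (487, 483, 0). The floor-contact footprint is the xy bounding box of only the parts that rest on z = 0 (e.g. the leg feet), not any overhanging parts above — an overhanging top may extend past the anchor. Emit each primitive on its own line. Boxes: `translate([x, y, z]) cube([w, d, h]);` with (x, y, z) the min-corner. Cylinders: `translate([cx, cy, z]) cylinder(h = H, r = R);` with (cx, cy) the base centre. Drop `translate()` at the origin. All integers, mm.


translate([574, 570, 0]) cylinder(h = 18, r = 87);
translate([574, 570, 18]) cylinder(h = 251, r = 52);
translate([574, 570, 269]) cylinder(h = 18, r = 87);


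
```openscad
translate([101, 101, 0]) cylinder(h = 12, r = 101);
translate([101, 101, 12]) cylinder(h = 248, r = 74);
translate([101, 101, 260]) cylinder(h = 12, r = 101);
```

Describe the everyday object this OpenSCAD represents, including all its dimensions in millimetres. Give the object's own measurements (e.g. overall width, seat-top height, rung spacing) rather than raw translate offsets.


A spool: two coaxial disc flanges of radius 101 mm and thickness 12 mm, joined by a core cylinder of radius 74 mm and height 248 mm. The lower flange rests on z = 0 and the three cylinders share a vertical axis.


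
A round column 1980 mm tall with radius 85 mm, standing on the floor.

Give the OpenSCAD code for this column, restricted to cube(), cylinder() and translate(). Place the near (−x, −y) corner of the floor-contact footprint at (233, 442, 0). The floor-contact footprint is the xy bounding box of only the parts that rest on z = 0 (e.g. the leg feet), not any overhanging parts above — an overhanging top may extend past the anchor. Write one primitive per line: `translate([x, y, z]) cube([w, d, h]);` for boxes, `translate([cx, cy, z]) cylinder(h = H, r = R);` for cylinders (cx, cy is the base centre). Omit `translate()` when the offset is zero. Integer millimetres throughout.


translate([318, 527, 0]) cylinder(h = 1980, r = 85);


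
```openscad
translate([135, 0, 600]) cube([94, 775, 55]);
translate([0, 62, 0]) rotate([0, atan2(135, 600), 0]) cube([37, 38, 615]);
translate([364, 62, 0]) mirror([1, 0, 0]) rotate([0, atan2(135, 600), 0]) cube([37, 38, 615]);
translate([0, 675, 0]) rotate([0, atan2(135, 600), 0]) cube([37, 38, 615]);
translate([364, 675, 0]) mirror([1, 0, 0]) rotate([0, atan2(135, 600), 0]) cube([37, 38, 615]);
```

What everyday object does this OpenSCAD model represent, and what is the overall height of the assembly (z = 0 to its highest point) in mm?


A sawhorse. The overall height is 655 mm.

A beam across two mirrored pairs of raked legs — a sawhorse. The beam's underside is at z = 600 (matching the legs' vertical rise in atan2(135, 600)) and the beam is 55 mm tall, so its top is at 600 + 55 = 655 mm. The raked legs top out at the beam's underside, so that is the highest point.


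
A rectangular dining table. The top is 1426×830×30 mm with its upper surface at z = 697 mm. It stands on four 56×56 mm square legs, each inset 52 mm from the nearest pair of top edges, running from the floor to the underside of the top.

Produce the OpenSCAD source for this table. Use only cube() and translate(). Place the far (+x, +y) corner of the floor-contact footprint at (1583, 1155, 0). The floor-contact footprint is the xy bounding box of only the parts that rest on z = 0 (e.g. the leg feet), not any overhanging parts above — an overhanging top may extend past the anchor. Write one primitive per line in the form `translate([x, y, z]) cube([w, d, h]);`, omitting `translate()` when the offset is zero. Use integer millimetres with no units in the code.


translate([209, 377, 667]) cube([1426, 830, 30]);
translate([261, 429, 0]) cube([56, 56, 667]);
translate([1527, 429, 0]) cube([56, 56, 667]);
translate([261, 1099, 0]) cube([56, 56, 667]);
translate([1527, 1099, 0]) cube([56, 56, 667]);


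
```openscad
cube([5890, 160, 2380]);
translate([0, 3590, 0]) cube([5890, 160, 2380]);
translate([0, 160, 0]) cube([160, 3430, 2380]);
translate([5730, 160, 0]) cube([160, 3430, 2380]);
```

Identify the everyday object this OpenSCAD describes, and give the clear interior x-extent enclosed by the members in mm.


A house (or room) frame. The interior width is 5570 mm.

Four 2380 mm walls enclosing a rectangle with no floor or roof — a room or house frame. Outside width is 5890 mm and wall thickness is 160 mm, so the interior width is 5890 − 2 × 160 = 5570 mm.


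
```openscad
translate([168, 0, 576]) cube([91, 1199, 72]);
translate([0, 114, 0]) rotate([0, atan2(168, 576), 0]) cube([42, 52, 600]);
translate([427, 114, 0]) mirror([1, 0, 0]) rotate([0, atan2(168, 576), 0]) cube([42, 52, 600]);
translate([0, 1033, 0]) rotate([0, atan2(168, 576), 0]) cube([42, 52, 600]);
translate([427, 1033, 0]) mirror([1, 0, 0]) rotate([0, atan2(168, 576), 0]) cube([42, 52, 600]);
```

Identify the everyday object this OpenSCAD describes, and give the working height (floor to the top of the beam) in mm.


A sawhorse. The overall height is 648 mm.

A beam across two mirrored pairs of raked legs — a sawhorse. The beam's underside is at z = 576 (matching the legs' vertical rise in atan2(168, 576)) and the beam is 72 mm tall, so its top is at 576 + 72 = 648 mm. The raked legs top out at the beam's underside, so that is the highest point.


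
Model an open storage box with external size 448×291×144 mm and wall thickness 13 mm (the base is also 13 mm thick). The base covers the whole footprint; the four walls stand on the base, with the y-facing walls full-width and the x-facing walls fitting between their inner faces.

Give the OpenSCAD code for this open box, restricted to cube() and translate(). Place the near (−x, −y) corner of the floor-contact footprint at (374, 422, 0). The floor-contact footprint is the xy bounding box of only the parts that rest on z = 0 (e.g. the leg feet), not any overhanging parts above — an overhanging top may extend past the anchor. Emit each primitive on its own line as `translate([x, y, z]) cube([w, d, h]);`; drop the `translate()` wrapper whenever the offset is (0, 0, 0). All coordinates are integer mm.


translate([374, 422, 0]) cube([448, 291, 13]);
translate([374, 422, 13]) cube([448, 13, 131]);
translate([374, 700, 13]) cube([448, 13, 131]);
translate([374, 435, 13]) cube([13, 265, 131]);
translate([809, 435, 13]) cube([13, 265, 131]);


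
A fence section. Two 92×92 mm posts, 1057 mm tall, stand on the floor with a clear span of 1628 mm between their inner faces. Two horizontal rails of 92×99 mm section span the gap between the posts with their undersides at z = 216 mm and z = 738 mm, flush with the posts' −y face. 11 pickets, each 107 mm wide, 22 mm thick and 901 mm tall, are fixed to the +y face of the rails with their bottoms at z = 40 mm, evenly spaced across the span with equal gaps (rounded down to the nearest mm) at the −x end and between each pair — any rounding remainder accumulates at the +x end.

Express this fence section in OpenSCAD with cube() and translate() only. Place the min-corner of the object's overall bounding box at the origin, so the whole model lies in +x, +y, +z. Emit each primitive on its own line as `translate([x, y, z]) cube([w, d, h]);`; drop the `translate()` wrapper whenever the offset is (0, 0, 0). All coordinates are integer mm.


cube([92, 92, 1057]);
translate([1720, 0, 0]) cube([92, 92, 1057]);
translate([92, 0, 216]) cube([1628, 92, 99]);
translate([92, 0, 738]) cube([1628, 92, 99]);
translate([129, 92, 40]) cube([107, 22, 901]);
translate([273, 92, 40]) cube([107, 22, 901]);
translate([417, 92, 40]) cube([107, 22, 901]);
translate([561, 92, 40]) cube([107, 22, 901]);
translate([705, 92, 40]) cube([107, 22, 901]);
translate([849, 92, 40]) cube([107, 22, 901]);
translate([993, 92, 40]) cube([107, 22, 901]);
translate([1137, 92, 40]) cube([107, 22, 901]);
translate([1281, 92, 40]) cube([107, 22, 901]);
translate([1425, 92, 40]) cube([107, 22, 901]);
translate([1569, 92, 40]) cube([107, 22, 901]);


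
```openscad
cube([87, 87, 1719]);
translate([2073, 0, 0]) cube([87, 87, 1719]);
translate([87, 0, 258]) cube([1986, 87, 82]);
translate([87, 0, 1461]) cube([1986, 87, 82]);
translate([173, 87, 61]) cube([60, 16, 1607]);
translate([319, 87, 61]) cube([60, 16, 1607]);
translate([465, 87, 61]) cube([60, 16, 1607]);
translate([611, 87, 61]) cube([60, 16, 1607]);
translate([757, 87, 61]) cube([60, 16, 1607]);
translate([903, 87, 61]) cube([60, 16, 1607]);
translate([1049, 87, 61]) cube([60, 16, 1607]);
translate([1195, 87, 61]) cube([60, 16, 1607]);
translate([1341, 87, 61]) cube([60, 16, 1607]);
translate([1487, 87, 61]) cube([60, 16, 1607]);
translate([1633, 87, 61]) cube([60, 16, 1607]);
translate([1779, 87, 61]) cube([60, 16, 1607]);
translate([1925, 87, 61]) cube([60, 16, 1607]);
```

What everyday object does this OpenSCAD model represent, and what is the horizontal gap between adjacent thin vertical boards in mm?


A fence section. The picket gap is 86 mm.

Two posts, two rails, 13 pickets — a fence section. Span 1986 mm holds 13 pickets of 60 mm with 14 equal gaps: ⌊(1986 − 13·60) / 14⌋ = 86 mm.


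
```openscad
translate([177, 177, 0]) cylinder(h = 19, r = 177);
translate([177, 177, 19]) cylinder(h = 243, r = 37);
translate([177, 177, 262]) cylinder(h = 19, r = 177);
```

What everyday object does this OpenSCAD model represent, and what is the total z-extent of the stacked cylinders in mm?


A spool. The overall height is 281 mm.

Three coaxial cylinders, large–small–large — a spool. Two 19 mm flanges and a 243 mm core give 19 + 243 + 19 = 281 mm.


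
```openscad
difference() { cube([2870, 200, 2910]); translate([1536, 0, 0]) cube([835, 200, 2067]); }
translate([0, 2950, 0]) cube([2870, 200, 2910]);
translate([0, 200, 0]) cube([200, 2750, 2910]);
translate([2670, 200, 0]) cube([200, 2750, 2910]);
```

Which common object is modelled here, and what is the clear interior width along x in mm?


A single room. The interior width is 2470 mm.

Four walls enclosing a rectangle with a door in the front wall — a room. Outside width 2870 minus two 200 mm walls gives 2470 mm.


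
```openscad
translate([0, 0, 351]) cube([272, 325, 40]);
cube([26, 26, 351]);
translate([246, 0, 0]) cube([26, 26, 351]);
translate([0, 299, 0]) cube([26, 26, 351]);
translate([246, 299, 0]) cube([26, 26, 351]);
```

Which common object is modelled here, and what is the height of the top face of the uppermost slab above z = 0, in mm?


A stool. The seat height is 391 mm.

A 272×325×40 slab at z = 351 on four corner posts — a stool. The seat top is 351 + 40 = 391 mm.


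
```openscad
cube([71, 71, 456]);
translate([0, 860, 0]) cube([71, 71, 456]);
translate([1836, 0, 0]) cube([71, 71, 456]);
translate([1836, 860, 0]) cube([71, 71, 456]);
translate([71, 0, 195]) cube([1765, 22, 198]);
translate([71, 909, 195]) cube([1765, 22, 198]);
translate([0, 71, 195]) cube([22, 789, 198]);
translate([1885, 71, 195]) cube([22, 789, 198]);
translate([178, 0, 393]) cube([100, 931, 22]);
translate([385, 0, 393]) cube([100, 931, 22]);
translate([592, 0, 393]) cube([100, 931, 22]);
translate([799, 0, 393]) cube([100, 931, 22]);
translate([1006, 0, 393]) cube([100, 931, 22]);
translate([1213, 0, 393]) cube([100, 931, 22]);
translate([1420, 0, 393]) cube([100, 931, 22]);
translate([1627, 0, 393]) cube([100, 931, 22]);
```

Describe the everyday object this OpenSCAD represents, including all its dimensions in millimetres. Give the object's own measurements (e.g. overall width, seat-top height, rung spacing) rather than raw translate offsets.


A bed frame 1907 mm long (x) by 931 mm wide (y). Four 71×71 mm corner posts, 456 mm tall, at the corners of the footprint. Four rails of 22 mm thickness and 198 mm height run between adjacent posts with their undersides at z = 195 mm, their outer faces flush with the outside of the frame (the two x-running rails run between the posts' inner faces; the two y-running rails run between the posts' inner faces). 8 slats, each 100 mm wide (x) and 22 mm thick, lie across the top of the two x-running rails, running the full 931 mm width of the frame in y; along x they sit between the end posts with a 107 mm gap after the −x posts and between neighbouring slats, leaving 109 mm before the +x posts.


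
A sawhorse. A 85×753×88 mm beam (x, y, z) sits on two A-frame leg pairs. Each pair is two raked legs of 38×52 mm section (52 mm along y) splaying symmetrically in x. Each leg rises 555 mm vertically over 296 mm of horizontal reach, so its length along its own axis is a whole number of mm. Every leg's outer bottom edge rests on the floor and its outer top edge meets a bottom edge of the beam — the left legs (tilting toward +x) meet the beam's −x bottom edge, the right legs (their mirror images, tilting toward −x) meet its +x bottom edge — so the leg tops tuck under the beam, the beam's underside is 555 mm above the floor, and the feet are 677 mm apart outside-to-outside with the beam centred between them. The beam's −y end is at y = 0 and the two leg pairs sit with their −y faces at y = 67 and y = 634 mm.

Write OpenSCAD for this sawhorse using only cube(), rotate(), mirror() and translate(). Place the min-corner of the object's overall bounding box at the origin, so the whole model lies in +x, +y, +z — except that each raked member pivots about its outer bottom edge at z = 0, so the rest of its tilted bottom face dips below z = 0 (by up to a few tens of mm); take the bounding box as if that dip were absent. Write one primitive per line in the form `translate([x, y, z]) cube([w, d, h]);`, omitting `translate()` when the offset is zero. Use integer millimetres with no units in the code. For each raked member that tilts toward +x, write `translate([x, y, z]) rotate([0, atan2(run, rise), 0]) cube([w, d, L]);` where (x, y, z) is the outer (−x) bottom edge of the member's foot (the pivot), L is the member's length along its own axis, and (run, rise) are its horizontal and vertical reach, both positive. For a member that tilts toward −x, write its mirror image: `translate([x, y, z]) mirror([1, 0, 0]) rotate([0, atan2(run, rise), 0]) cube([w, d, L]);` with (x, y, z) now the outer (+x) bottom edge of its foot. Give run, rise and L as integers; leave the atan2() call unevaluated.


translate([296, 0, 555]) cube([85, 753, 88]);
translate([0, 67, 0]) rotate([0, atan2(296, 555), 0]) cube([38, 52, 629]);
translate([677, 67, 0]) mirror([1, 0, 0]) rotate([0, atan2(296, 555), 0]) cube([38, 52, 629]);
translate([0, 634, 0]) rotate([0, atan2(296, 555), 0]) cube([38, 52, 629]);
translate([677, 634, 0]) mirror([1, 0, 0]) rotate([0, atan2(296, 555), 0]) cube([38, 52, 629]);


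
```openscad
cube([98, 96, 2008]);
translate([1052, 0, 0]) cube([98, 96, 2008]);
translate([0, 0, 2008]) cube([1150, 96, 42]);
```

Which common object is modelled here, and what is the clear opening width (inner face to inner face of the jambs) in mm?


A door frame. The clear opening width is 954 mm.

Two 2008 mm tall posts with a header on top — a door frame. The left jamb is 98 mm wide at x = 0; the right jamb starts at x = 1052. The clear opening is 1052 − 98 = 954 mm.


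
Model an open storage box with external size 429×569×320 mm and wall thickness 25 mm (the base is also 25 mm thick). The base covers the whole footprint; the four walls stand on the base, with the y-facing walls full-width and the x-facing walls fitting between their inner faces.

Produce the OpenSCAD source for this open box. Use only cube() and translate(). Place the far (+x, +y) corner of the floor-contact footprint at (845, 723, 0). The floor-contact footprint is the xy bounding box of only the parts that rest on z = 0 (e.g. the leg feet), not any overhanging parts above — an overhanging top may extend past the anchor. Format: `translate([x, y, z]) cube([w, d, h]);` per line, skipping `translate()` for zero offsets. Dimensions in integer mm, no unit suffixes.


translate([416, 154, 0]) cube([429, 569, 25]);
translate([416, 154, 25]) cube([429, 25, 295]);
translate([416, 698, 25]) cube([429, 25, 295]);
translate([416, 179, 25]) cube([25, 519, 295]);
translate([820, 179, 25]) cube([25, 519, 295]);


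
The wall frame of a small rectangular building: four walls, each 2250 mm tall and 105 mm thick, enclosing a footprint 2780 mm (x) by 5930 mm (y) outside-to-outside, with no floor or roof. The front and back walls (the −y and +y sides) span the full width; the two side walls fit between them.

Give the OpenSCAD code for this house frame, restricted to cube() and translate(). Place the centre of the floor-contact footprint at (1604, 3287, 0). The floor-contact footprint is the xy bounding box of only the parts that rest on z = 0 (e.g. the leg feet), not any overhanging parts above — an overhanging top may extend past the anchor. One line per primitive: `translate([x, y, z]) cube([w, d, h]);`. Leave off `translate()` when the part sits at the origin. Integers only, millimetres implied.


translate([214, 322, 0]) cube([2780, 105, 2250]);
translate([214, 6147, 0]) cube([2780, 105, 2250]);
translate([214, 427, 0]) cube([105, 5720, 2250]);
translate([2889, 427, 0]) cube([105, 5720, 2250]);


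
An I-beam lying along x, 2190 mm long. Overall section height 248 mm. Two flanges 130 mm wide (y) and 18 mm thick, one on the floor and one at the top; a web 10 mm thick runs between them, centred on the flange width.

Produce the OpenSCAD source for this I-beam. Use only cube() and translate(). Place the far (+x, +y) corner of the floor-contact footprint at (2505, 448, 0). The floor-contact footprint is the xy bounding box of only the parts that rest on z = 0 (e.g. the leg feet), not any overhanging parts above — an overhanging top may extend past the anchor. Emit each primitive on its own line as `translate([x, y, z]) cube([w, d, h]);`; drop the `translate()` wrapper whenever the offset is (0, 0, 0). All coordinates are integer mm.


translate([315, 318, 0]) cube([2190, 130, 18]);
translate([315, 378, 18]) cube([2190, 10, 212]);
translate([315, 318, 230]) cube([2190, 130, 18]);


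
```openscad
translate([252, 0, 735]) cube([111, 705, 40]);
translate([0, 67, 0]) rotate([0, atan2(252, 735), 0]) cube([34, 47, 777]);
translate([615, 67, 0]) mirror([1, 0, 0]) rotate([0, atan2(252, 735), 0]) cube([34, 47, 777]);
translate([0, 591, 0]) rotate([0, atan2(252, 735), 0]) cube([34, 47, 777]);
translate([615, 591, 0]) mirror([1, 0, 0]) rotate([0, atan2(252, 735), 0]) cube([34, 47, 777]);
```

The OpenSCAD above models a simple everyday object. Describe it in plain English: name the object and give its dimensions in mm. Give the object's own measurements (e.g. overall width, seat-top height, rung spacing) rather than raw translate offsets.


A sawhorse. A 111×705×40 mm beam (x, y, z) sits on two A-frame leg pairs. Each pair is two raked legs of 34×47 mm section (47 mm along y) splaying symmetrically in x. Each leg rises 735 mm vertically over 252 mm of horizontal reach and is 777 mm long along its own axis. Every leg's outer bottom edge rests on the floor and its outer top edge meets a bottom edge of the beam — the left legs (tilting toward +x) meet the beam's −x bottom edge, the right legs (their mirror images, tilting toward −x) meet its +x bottom edge — so the leg tops tuck under the beam, the beam's underside is 735 mm above the floor, and the feet are 615 mm apart outside-to-outside with the beam centred between them. The two leg pairs are set in 67 mm from either end of the beam.


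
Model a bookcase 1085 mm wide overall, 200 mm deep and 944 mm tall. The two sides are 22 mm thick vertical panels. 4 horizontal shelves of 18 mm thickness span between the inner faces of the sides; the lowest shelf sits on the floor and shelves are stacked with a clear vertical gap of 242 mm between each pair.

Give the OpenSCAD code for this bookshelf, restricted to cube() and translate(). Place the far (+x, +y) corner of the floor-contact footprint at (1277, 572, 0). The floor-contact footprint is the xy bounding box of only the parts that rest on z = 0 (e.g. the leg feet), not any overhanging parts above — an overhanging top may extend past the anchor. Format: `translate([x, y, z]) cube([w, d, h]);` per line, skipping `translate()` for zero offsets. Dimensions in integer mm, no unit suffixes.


translate([192, 372, 0]) cube([22, 200, 944]);
translate([1255, 372, 0]) cube([22, 200, 944]);
translate([214, 372, 0]) cube([1041, 200, 18]);
translate([214, 372, 260]) cube([1041, 200, 18]);
translate([214, 372, 520]) cube([1041, 200, 18]);
translate([214, 372, 780]) cube([1041, 200, 18]);


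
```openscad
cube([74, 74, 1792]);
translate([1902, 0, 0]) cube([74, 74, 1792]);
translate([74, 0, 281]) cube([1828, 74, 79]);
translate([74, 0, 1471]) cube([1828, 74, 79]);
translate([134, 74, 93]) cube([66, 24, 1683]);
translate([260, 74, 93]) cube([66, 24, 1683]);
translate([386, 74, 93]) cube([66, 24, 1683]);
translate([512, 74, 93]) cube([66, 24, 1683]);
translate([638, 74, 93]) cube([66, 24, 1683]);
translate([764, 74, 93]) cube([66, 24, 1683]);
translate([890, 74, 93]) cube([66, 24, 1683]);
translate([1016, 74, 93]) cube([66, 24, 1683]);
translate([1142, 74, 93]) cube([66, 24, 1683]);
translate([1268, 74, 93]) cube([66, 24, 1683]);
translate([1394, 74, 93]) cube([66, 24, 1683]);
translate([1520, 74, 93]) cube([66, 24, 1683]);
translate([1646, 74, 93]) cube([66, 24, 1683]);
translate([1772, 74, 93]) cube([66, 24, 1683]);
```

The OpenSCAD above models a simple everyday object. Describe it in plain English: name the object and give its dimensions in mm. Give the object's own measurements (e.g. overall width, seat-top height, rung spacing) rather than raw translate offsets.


A fence section. Two 74×74 mm posts, 1792 mm tall, stand on the floor with a clear span of 1828 mm between their inner faces. Two horizontal rails of 74×79 mm section span the gap between the posts with their undersides at z = 281 mm and z = 1471 mm, flush with the posts' −y face. 14 pickets, each 66 mm wide, 24 mm thick and 1683 mm tall, are fixed to the +y face of the rails with their bottoms at z = 93 mm, spaced across the span with a 60 mm gap after the −x post and between neighbouring pickets, with 64 mm left before the +x post.


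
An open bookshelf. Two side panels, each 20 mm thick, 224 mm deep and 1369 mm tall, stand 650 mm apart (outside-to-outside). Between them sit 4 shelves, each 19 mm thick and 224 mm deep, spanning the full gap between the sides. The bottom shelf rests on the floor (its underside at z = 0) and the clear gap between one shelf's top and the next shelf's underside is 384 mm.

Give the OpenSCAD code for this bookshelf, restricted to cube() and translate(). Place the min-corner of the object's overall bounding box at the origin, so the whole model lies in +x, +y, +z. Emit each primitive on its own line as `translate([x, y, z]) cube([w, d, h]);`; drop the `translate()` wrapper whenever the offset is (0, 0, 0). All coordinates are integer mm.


cube([20, 224, 1369]);
translate([630, 0, 0]) cube([20, 224, 1369]);
translate([20, 0, 0]) cube([610, 224, 19]);
translate([20, 0, 403]) cube([610, 224, 19]);
translate([20, 0, 806]) cube([610, 224, 19]);
translate([20, 0, 1209]) cube([610, 224, 19]);


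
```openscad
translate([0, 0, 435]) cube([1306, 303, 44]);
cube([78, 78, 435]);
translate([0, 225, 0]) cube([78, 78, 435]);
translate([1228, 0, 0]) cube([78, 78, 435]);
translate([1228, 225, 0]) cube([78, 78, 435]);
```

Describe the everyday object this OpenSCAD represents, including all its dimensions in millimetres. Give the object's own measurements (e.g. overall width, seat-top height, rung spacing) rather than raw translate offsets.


A long wooden bench with a 1306 mm (x) × 303 mm (y) seat, 44 mm thick, its top surface 479 mm above the floor. Four 78 mm square legs at the seat corners, flush with the edges, run from z = 0 to the seat underside.


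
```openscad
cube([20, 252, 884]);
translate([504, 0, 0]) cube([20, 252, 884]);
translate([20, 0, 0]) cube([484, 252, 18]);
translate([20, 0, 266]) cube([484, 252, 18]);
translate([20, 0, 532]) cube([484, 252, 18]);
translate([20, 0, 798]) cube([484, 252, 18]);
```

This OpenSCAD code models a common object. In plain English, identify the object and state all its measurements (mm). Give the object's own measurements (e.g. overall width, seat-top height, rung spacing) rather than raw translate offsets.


An open bookshelf. Two side panels, each 20 mm thick, 252 mm deep and 884 mm tall, stand 524 mm apart (outside-to-outside). Between them sit 4 shelves, each 18 mm thick and 252 mm deep, spanning the full gap between the sides. The bottom shelf rests on the floor (its underside at z = 0) and the clear gap between one shelf's top and the next shelf's underside is 248 mm.


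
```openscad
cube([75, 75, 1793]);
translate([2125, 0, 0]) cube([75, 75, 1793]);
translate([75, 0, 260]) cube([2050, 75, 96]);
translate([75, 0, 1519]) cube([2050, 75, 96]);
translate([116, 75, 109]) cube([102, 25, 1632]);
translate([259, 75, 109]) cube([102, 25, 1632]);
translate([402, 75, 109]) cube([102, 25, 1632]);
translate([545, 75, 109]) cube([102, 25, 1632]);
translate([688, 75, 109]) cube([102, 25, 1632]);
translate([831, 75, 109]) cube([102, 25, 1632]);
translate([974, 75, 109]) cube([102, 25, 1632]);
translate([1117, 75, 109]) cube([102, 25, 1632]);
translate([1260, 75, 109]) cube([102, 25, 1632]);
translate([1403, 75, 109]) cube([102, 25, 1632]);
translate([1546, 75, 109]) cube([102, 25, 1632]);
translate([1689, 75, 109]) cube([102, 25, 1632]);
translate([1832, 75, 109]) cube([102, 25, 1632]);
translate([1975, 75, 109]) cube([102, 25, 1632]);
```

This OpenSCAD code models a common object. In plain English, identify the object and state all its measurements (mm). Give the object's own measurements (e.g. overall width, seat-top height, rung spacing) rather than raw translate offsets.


A fence section. Two 75×75 mm posts, 1793 mm tall, stand on the floor with a clear span of 2050 mm between their inner faces. Two horizontal rails of 75×96 mm section span the gap between the posts with their undersides at z = 260 mm and z = 1519 mm, flush with the posts' −y face. 14 pickets, each 102 mm wide, 25 mm thick and 1632 mm tall, are fixed to the +y face of the rails with their bottoms at z = 109 mm, spaced across the span with a 41 mm gap after the −x post and between neighbouring pickets, with 48 mm left before the +x post.


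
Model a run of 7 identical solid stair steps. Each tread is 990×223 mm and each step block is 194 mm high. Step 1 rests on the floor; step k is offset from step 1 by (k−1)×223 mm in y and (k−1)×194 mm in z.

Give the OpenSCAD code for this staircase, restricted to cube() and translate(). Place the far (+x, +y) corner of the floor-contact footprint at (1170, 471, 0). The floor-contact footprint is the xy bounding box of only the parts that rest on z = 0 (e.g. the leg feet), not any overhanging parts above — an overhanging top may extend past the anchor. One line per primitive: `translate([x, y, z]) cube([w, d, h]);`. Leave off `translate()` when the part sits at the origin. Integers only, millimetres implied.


translate([180, 248, 0]) cube([990, 223, 194]);
translate([180, 471, 194]) cube([990, 223, 194]);
translate([180, 694, 388]) cube([990, 223, 194]);
translate([180, 917, 582]) cube([990, 223, 194]);
translate([180, 1140, 776]) cube([990, 223, 194]);
translate([180, 1363, 970]) cube([990, 223, 194]);
translate([180, 1586, 1164]) cube([990, 223, 194]);


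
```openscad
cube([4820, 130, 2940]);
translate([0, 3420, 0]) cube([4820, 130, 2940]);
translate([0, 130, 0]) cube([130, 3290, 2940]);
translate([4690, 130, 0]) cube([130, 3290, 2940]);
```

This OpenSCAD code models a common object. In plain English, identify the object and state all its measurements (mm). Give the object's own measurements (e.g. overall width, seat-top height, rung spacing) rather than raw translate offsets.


The wall frame of a small rectangular building: four walls, each 2940 mm tall and 130 mm thick, enclosing a footprint 4820 mm (x) by 3550 mm (y) outside-to-outside, with no floor or roof. The front and back walls (the −y and +y sides) span the full width; the two side walls fit between them.


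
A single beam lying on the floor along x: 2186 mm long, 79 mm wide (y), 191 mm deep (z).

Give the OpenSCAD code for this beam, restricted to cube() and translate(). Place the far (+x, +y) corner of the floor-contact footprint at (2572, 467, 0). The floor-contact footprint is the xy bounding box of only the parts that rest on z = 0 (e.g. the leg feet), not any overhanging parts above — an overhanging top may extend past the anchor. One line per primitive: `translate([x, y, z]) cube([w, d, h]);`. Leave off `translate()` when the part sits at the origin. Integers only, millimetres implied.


translate([386, 388, 0]) cube([2186, 79, 191]);


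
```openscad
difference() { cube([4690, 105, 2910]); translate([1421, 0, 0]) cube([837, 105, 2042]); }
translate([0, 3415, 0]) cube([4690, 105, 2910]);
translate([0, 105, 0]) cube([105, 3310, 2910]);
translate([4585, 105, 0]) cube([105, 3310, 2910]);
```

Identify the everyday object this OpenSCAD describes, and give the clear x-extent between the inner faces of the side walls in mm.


A single room. The interior width is 4480 mm.

Four walls enclosing a rectangle with a door in the front wall — a room. Outside width 4690 minus two 105 mm walls gives 4480 mm.


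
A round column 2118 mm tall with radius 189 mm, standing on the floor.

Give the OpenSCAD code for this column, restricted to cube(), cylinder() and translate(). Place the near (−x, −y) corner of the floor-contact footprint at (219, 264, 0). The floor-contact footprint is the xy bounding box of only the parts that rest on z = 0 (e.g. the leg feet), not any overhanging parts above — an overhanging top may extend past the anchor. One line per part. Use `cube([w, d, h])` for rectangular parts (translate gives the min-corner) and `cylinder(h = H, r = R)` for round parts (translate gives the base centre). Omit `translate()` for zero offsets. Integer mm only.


translate([408, 453, 0]) cylinder(h = 2118, r = 189);


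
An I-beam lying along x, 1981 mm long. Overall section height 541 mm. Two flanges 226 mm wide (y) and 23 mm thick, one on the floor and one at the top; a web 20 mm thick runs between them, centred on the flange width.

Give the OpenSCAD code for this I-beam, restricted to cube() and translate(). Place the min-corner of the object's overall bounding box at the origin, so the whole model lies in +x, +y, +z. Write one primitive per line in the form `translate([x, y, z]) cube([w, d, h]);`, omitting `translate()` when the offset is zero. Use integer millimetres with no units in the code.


cube([1981, 226, 23]);
translate([0, 103, 23]) cube([1981, 20, 495]);
translate([0, 0, 518]) cube([1981, 226, 23]);


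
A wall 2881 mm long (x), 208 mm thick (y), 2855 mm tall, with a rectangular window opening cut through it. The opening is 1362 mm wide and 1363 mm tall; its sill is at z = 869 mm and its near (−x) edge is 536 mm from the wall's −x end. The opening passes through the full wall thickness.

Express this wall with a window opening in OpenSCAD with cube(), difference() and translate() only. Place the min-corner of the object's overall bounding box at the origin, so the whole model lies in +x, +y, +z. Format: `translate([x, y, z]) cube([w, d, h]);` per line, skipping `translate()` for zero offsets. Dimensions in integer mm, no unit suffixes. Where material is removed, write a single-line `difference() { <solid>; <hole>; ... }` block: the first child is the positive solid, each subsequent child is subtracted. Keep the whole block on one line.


difference() { cube([2881, 208, 2855]); translate([536, 0, 869]) cube([1362, 208, 1363]); }


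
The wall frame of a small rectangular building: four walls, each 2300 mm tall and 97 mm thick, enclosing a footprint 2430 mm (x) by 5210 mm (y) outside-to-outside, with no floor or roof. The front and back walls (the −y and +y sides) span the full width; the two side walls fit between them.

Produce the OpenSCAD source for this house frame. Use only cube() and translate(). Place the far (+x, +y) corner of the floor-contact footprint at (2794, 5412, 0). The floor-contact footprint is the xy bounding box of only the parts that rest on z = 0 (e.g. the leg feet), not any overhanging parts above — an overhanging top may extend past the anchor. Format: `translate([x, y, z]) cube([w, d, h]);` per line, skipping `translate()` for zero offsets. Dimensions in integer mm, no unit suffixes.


translate([364, 202, 0]) cube([2430, 97, 2300]);
translate([364, 5315, 0]) cube([2430, 97, 2300]);
translate([364, 299, 0]) cube([97, 5016, 2300]);
translate([2697, 299, 0]) cube([97, 5016, 2300]);


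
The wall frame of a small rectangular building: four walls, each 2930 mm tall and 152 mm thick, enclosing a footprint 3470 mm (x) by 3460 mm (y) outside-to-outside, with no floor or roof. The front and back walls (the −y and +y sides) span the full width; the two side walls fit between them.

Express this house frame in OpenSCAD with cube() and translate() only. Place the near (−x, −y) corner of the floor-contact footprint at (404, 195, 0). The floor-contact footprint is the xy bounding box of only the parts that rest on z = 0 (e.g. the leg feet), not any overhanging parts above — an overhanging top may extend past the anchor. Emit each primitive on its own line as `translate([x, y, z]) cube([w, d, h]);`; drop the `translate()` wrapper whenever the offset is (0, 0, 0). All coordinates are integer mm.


translate([404, 195, 0]) cube([3470, 152, 2930]);
translate([404, 3503, 0]) cube([3470, 152, 2930]);
translate([404, 347, 0]) cube([152, 3156, 2930]);
translate([3722, 347, 0]) cube([152, 3156, 2930]);


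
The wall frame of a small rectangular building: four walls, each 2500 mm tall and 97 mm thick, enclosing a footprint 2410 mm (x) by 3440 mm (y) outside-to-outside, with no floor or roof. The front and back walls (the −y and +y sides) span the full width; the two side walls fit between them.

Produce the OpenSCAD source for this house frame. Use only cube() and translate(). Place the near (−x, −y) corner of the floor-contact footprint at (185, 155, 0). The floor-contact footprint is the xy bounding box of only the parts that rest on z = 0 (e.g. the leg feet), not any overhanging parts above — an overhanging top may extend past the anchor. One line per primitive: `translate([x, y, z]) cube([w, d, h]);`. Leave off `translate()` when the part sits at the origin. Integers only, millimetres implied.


translate([185, 155, 0]) cube([2410, 97, 2500]);
translate([185, 3498, 0]) cube([2410, 97, 2500]);
translate([185, 252, 0]) cube([97, 3246, 2500]);
translate([2498, 252, 0]) cube([97, 3246, 2500]);


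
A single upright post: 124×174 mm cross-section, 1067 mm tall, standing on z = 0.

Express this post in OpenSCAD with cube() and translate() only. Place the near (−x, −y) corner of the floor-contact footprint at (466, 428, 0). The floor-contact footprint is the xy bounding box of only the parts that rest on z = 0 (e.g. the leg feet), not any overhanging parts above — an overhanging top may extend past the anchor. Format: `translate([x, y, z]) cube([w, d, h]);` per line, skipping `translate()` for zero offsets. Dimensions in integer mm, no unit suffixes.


translate([466, 428, 0]) cube([124, 174, 1067]);


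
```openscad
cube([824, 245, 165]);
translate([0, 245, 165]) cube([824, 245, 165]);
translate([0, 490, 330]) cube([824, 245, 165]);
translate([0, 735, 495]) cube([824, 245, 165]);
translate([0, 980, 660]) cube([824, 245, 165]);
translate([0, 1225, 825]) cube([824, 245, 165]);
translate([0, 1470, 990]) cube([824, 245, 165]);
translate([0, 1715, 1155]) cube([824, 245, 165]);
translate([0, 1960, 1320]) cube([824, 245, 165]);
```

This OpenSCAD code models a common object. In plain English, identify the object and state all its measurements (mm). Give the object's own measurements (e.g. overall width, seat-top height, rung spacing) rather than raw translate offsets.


A straight staircase of 9 solid steps. Each step is 824 mm wide (x), 245 mm deep (y, the going) and 165 mm tall (the rise). The first step rests on the floor; each subsequent step sits one going further in +y and one rise higher in +z, directly behind and above the previous step with no overlap.


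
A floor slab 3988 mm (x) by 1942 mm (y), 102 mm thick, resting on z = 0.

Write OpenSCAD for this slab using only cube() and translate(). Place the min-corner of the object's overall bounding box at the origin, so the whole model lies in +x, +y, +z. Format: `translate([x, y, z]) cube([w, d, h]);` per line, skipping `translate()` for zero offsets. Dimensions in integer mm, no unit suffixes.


cube([3988, 1942, 102]);


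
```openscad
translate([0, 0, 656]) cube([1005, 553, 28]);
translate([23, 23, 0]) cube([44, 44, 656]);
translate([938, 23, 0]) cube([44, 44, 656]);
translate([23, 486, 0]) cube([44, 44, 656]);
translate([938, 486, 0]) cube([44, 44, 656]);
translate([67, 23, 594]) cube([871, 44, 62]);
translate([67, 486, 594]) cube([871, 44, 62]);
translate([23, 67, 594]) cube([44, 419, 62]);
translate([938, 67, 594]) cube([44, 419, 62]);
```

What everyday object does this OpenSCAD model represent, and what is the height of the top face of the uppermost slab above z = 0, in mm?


A table. The table height is 684 mm.

A 1005×553×28 slab sits at z = 656 on four 44 mm square posts — a table. The top surface is at 656 + 28 = 684 mm.


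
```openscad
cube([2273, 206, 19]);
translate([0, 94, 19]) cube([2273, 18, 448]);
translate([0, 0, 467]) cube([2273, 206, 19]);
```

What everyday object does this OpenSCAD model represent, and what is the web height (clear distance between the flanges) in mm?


An I-beam. The web height is 448 mm.

Two wide flanges with a thin centred web — an I-beam. Overall 486 mm minus two 19 mm flanges gives a web of 486 − 2·19 = 448 mm.


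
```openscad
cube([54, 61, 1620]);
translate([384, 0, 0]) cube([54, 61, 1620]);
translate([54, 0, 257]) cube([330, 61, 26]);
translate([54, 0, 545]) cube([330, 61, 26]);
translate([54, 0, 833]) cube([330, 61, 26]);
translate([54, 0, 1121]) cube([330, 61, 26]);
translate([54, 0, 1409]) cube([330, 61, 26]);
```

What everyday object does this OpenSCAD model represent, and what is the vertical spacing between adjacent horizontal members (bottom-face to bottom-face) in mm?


A ladder. The rung spacing is 288 mm.

Two tall 54×61 posts with 5 short bars between them — a ladder. Adjacent rungs sit at z = 257 and z = 545, so the spacing is 545 − 257 = 288 mm.


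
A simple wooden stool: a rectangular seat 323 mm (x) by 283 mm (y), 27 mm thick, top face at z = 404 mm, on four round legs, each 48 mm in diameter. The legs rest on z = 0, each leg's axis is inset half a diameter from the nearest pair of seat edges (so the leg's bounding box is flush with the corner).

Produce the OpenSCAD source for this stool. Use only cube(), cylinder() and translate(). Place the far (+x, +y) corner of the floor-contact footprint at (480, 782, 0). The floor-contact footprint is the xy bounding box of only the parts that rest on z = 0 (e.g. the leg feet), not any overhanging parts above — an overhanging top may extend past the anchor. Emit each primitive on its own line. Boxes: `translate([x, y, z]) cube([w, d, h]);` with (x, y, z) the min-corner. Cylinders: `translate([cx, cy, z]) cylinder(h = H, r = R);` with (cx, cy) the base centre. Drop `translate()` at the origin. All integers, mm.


translate([157, 499, 377]) cube([323, 283, 27]);
translate([181, 523, 0]) cylinder(h = 377, r = 24);
translate([456, 523, 0]) cylinder(h = 377, r = 24);
translate([181, 758, 0]) cylinder(h = 377, r = 24);
translate([456, 758, 0]) cylinder(h = 377, r = 24);
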